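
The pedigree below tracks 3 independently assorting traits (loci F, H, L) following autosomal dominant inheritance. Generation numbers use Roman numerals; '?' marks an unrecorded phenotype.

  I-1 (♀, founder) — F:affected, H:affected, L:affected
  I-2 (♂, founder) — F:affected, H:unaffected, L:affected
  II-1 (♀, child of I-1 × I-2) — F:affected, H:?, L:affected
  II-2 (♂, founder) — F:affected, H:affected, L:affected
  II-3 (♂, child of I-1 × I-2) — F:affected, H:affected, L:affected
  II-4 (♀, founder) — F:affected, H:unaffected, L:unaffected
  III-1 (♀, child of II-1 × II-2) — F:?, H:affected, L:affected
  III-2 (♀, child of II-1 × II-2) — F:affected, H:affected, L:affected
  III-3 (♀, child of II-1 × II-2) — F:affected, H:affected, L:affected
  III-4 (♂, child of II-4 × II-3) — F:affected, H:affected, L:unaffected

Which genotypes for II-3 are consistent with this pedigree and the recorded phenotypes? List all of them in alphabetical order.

F/I-1 aff ·: Ff|FF
F/I-2 aff ·: Ff|FF
F/II-1 aff I-1×I-2: Ff|FF
F/II-2 aff ·: Ff|FF
F/II-3 aff I-1×I-2: Ff|FF
F/II-4 aff ·: Ff|FF
F/III-1 ? II-1×II-2: ff|Ff|FF
F/III-2 aff II-1×II-2: Ff|FF
F/III-3 aff II-1×II-2: Ff|FF
F/III-4 aff II-4×II-3: Ff|FF
⇒ F over [I-1,I-2,II-1,II-2,II-3,II-4,III-1,III-2,III-3,III-4]: 636 consistent
H/I-1 aff ·: Hh|HH
H/I-2 un ·: hh
H/II-1 ? I-1×I-2: hh|Hh
H/II-2 aff ·: Hh|HH
H/II-3 aff I-1×I-2: Hh
H/II-4 un ·: hh
H/III-1 aff II-1×II-2: Hh|HH
H/III-2 aff II-1×II-2: Hh|HH
H/III-3 aff II-1×II-2: Hh|HH
H/III-4 aff II-4×II-3: Hh
⇒ H over [I-1,I-2,II-1,II-2,II-3,II-4,III-1,III-2,III-3,III-4]: 34 consistent
L/I-1 aff ·: Ll|LL
L/I-2 aff ·: Ll|LL
L/II-1 aff I-1×I-2: Ll|LL
L/II-2 aff ·: Ll|LL
L/II-3 aff I-1×I-2: Ll
L/II-4 un ·: ll
L/III-1 aff II-1×II-2: Ll|LL
L/III-2 aff II-1×II-2: Ll|LL
L/III-3 aff II-1×II-2: Ll|LL
L/III-4 un II-4×II-3: ll
⇒ L over [I-1,I-2,II-1,II-2,II-3,II-4,III-1,III-2,III-3,III-4]: 75 consistent

II-3 ∈ {FF Hh Ll, Ff Hh Ll}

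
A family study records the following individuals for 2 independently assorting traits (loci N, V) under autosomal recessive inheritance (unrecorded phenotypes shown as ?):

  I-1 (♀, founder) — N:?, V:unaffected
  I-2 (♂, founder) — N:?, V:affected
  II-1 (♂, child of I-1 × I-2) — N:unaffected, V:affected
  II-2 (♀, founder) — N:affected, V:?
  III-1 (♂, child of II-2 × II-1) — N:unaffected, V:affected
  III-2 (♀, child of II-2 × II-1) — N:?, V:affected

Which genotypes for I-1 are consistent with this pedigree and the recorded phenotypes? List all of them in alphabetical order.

N/I-1 ? ·: NN|Nn|nn
N/I-2 ? ·: NN|Nn|nn
N/II-1 un I-1×I-2: NN|Nn
N/II-2 aff ·: nn
N/III-1 un II-2×II-1: Nn
N/III-2 ? II-2×II-1: Nn|nn
⇒ N over [I-1,I-2,II-1,II-2,III-1,III-2]: 18 consistent
V/I-1 un ·: Vv
V/I-2 aff ·: vv
V/II-1 aff I-1×I-2: vv
V/II-2 ? ·: Vv|vv
V/III-1 aff II-2×II-1: vv
V/III-2 aff II-2×II-1: vv
⇒ V over [I-1,I-2,II-1,II-2,III-1,III-2]: 2 consistent

I-1 ∈ {NN Vv, Nn Vv, nn Vv}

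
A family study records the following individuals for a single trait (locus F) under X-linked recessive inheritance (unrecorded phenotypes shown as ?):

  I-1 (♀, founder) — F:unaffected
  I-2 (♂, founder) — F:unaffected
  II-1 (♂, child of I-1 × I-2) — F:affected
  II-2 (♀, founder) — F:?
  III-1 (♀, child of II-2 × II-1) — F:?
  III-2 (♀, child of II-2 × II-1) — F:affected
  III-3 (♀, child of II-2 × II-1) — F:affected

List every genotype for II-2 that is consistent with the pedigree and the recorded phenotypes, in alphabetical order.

F/I-1 un ·: X^FX^f
F/I-2 un ·: X^FY
F/II-1 aff I-1×I-2: X^fY
F/II-2 ? ·: X^FX^f|X^fX^f
F/III-1 ? II-2×II-1: X^FX^f|X^fX^f
F/III-2 aff II-2×II-1: X^fX^f
F/III-3 aff II-2×II-1: X^fX^f
⇒ F over [I-1,I-2,II-1,II-2,III-1,III-2,III-3]: 3 consistent

II-2 ∈ {X^FX^f, X^fX^f}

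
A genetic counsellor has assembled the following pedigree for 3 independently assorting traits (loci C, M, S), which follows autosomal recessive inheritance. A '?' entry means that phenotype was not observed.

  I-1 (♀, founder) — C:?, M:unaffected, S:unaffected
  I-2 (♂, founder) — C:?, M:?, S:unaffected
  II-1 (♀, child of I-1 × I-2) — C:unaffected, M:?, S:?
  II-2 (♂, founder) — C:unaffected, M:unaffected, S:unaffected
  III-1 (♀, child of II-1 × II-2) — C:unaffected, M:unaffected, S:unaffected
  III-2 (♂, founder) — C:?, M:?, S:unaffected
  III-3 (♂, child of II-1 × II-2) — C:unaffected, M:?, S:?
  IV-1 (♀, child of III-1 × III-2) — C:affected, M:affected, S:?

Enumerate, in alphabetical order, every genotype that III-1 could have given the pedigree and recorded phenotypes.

C/I-1 ? ·: CC|Cc|cc
C/I-2 ? ·: CC|Cc|cc
C/II-1 un I-1×I-2: CC|Cc
C/II-2 un ·: CC|Cc
C/III-1 un II-1×II-2: Cc
C/III-2 ? ·: Cc|cc
C/III-3 un II-1×II-2: CC|Cc
C/IV-1 aff III-1×III-2: cc
⇒ C over [I-1,I-2,II-1,II-2,III-1,III-2,III-3,IV-1]: 72 consistent
M/I-1 un ·: MM|Mm
M/I-2 ? ·: MM|Mm|mm
M/II-1 ? I-1×I-2: MM|Mm|mm
M/II-2 un ·: MM|Mm
M/III-1 un II-1×II-2: Mm
M/III-2 ? ·: Mm|mm
M/III-3 ? II-1×II-2: MM|Mm|mm
M/IV-1 aff III-1×III-2: mm
⇒ M over [I-1,I-2,II-1,II-2,III-1,III-2,III-3,IV-1]: 78 consistent
S/I-1 un ·: SS|Ss
S/I-2 un ·: SS|Ss
S/II-1 ? I-1×I-2: SS|Ss|ss
S/II-2 un ·: SS|Ss
S/III-1 un II-1×II-2: SS|Ss
S/III-2 un ·: SS|Ss
S/III-3 ? II-1×II-2: SS|Ss|ss
S/IV-1 ? III-1×III-2: SS|Ss|ss
⇒ S over [I-1,I-2,II-1,II-2,III-1,III-2,III-3,IV-1]: 211 consistent

III-1 ∈ {Cc Mm SS, Cc Mm Ss}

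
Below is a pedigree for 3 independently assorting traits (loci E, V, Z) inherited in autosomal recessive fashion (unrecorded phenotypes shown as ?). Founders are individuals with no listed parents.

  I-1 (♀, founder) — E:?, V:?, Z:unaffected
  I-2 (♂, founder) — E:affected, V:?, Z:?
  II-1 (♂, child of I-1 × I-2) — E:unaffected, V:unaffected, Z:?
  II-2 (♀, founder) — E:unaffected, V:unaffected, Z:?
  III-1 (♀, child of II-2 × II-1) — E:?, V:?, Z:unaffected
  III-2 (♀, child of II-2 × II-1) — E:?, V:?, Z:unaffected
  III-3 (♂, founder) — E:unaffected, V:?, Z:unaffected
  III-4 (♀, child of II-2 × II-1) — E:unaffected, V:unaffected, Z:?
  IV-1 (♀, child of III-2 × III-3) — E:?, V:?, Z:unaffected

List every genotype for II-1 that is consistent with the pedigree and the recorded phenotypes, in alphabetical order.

E/I-1 ? ·: EE|Ee
E/I-2 aff ·: ee
E/II-1 un I-1×I-2: Ee
E/II-2 un ·: EE|Ee
E/III-1 ? II-2×II-1: EE|Ee|ee
E/III-2 ? II-2×II-1: EE|Ee|ee
E/III-3 un ·: EE|Ee
E/III-4 un II-2×II-1: EE|Ee
E/IV-1 ? III-2×III-3: EE|Ee|ee
⇒ E over [I-1,I-2,II-1,II-2,III-1,III-2,III-3,III-4,IV-1]: 196 consistent
V/I-1 ? ·: VV|Vv|vv
V/I-2 ? ·: VV|Vv|vv
V/II-1 un I-1×I-2: VV|Vv
V/II-2 un ·: VV|Vv
V/III-1 ? II-2×II-1: VV|Vv|vv
V/III-2 ? II-2×II-1: VV|Vv|vv
V/III-3 ? ·: VV|Vv|vv
V/III-4 un II-2×II-1: VV|Vv
V/IV-1 ? III-2×III-3: VV|Vv|vv
⇒ V over [I-1,I-2,II-1,II-2,III-1,III-2,III-3,III-4,IV-1]: 1130 consistent
Z/I-1 un ·: ZZ|Zz
Z/I-2 ? ·: ZZ|Zz|zz
Z/II-1 ? I-1×I-2: ZZ|Zz|zz
Z/II-2 ? ·: ZZ|Zz|zz
Z/III-1 un II-2×II-1: ZZ|Zz
Z/III-2 un II-2×II-1: ZZ|Zz
Z/III-3 un ·: ZZ|Zz
Z/III-4 ? II-2×II-1: ZZ|Zz|zz
Z/IV-1 un III-2×III-3: ZZ|Zz
⇒ Z over [I-1,I-2,II-1,II-2,III-1,III-2,III-3,III-4,IV-1]: 554 consistent

II-1 ∈ {Ee VV ZZ, Ee VV Zz, Ee VV zz, Ee Vv ZZ, Ee Vv Zz, Ee Vv zz}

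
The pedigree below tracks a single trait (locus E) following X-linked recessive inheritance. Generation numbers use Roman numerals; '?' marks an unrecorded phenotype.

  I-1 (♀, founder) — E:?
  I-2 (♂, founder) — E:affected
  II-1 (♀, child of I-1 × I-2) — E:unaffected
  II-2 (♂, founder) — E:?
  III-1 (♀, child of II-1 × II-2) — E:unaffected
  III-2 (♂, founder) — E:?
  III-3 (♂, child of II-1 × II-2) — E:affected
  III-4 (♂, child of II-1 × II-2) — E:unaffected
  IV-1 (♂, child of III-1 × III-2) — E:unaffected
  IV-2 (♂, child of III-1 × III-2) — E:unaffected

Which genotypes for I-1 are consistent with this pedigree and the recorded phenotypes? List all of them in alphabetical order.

E/I-1 ? ·: X^EX^E|X^EX^e
E/I-2 aff ·: X^eY
E/II-1 un I-1×I-2: X^EX^e
E/II-2 ? ·: X^EY|X^eY
E/III-1 un II-1×II-2: X^EX^E|X^EX^e
E/III-2 ? ·: X^EY|X^eY
E/III-3 aff II-1×II-2: X^eY
E/III-4 un II-1×II-2: X^EY
E/IV-1 un III-1×III-2: X^EY
E/IV-2 un III-1×III-2: X^EY
⇒ E over [I-1,I-2,II-1,II-2,III-1,III-2,III-3,III-4,IV-1,IV-2]: 12 consistent

I-1 ∈ {X^EX^E, X^EX^e}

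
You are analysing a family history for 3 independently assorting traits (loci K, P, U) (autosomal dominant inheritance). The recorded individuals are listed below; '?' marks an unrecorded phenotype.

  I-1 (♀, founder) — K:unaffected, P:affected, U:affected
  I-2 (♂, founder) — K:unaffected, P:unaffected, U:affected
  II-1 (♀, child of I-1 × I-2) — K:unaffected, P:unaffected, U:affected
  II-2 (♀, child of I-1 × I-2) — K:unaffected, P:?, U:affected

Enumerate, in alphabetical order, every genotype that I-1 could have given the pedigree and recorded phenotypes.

I-1 ∈ {kk Pp UU, kk Pp Uu}

K/I-1 un ·: kk
K/I-2 un ·: kk
K/II-1 un I-1×I-2: kk
K/II-2 un I-1×I-2: kk
⇒ K over [I-1,I-2,II-1,II-2]: 1 consistent
P/I-1 aff ·: Pp
P/I-2 un ·: pp
P/II-1 un I-1×I-2: pp
P/II-2 ? I-1×I-2: pp|Pp
⇒ P over [I-1,I-2,II-1,II-2]: 2 consistent
U/I-1 aff ·: Uu|UU
U/I-2 aff ·: Uu|UU
U/II-1 aff I-1×I-2: Uu|UU
U/II-2 aff I-1×I-2: Uu|UU
⇒ U over [I-1,I-2,II-1,II-2]: 13 consistent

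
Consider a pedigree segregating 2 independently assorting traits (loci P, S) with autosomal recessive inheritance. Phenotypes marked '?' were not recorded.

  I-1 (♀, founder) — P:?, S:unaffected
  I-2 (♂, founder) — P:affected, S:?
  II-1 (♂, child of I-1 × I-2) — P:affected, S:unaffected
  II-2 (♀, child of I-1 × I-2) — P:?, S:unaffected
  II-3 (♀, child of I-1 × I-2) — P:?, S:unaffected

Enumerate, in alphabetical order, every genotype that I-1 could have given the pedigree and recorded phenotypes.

P/I-1 ? ·: Pp|pp
P/I-2 aff ·: pp
P/II-1 aff I-1×I-2: pp
P/II-2 ? I-1×I-2: Pp|pp
P/II-3 ? I-1×I-2: Pp|pp
⇒ P over [I-1,I-2,II-1,II-2,II-3]: 5 consistent
S/I-1 un ·: SS|Ss
S/I-2 ? ·: SS|Ss|ss
S/II-1 un I-1×I-2: SS|Ss
S/II-2 un I-1×I-2: SS|Ss
S/II-3 un I-1×I-2: SS|Ss
⇒ S over [I-1,I-2,II-1,II-2,II-3]: 27 consistent

I-1 ∈ {Pp SS, Pp Ss, pp SS, pp Ss}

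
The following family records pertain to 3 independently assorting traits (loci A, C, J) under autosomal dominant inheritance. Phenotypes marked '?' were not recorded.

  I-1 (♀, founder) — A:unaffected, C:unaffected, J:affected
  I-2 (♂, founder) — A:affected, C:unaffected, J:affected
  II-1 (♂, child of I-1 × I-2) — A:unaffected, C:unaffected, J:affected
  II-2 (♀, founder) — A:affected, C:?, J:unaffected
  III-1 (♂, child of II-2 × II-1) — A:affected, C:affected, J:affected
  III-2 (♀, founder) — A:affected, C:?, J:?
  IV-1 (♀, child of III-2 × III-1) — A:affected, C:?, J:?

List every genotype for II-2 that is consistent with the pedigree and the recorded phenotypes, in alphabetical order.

A/I-1 un ·: aa
A/I-2 aff ·: Aa
A/II-1 un I-1×I-2: aa
A/II-2 aff ·: Aa|AA
A/III-1 aff II-2×II-1: Aa
A/III-2 aff ·: Aa|AA
A/IV-1 aff III-2×III-1: Aa|AA
⇒ A over [I-1,I-2,II-1,II-2,III-1,III-2,IV-1]: 8 consistent
C/I-1 un ·: cc
C/I-2 un ·: cc
C/II-1 un I-1×I-2: cc
C/II-2 ? ·: Cc|CC
C/III-1 aff II-2×II-1: Cc
C/III-2 ? ·: cc|Cc|CC
C/IV-1 ? III-2×III-1: cc|Cc|CC
⇒ C over [I-1,I-2,II-1,II-2,III-1,III-2,IV-1]: 14 consistent
J/I-1 aff ·: Jj|JJ
J/I-2 aff ·: Jj|JJ
J/II-1 aff I-1×I-2: Jj|JJ
J/II-2 un ·: jj
J/III-1 aff II-2×II-1: Jj
J/III-2 ? ·: jj|Jj|JJ
J/IV-1 ? III-2×III-1: jj|Jj|JJ
⇒ J over [I-1,I-2,II-1,II-2,III-1,III-2,IV-1]: 49 consistent

II-2 ∈ {AA CC jj, AA Cc jj, Aa CC jj, Aa Cc jj}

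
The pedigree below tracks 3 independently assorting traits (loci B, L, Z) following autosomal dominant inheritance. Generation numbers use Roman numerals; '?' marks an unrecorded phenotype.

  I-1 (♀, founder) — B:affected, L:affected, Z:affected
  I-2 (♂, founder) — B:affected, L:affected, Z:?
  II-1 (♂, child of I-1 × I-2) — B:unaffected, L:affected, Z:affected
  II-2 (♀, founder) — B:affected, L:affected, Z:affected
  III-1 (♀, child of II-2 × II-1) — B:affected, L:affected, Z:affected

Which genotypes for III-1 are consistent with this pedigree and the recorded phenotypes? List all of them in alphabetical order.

B/I-1 aff ·: Bb
B/I-2 aff ·: Bb
B/II-1 un I-1×I-2: bb
B/II-2 aff ·: Bb|BB
B/III-1 aff II-2×II-1: Bb
⇒ B over [I-1,I-2,II-1,II-2,III-1]: 2 consistent
L/I-1 aff ·: Ll|LL
L/I-2 aff ·: Ll|LL
L/II-1 aff I-1×I-2: Ll|LL
L/II-2 aff ·: Ll|LL
L/III-1 aff II-2×II-1: Ll|LL
⇒ L over [I-1,I-2,II-1,II-2,III-1]: 24 consistent
Z/I-1 aff ·: Zz|ZZ
Z/I-2 ? ·: zz|Zz|ZZ
Z/II-1 aff I-1×I-2: Zz|ZZ
Z/II-2 aff ·: Zz|ZZ
Z/III-1 aff II-2×II-1: Zz|ZZ
⇒ Z over [I-1,I-2,II-1,II-2,III-1]: 32 consistent

III-1 ∈ {Bb LL ZZ, Bb LL Zz, Bb Ll ZZ, Bb Ll Zz}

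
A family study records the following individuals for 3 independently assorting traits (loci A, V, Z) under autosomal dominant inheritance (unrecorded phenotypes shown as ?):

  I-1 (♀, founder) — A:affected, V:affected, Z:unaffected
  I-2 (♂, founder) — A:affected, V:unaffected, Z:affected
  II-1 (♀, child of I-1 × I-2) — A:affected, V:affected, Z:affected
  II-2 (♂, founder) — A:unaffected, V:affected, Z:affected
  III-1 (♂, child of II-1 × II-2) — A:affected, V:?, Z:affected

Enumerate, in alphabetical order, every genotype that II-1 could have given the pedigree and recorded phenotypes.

II-1 ∈ {AA Vv Zz, Aa Vv Zz}

A/I-1 aff ·: Aa|AA
A/I-2 aff ·: Aa|AA
A/II-1 aff I-1×I-2: Aa|AA
A/II-2 un ·: aa
A/III-1 aff II-1×II-2: Aa
⇒ A over [I-1,I-2,II-1,II-2,III-1]: 7 consistent
V/I-1 aff ·: Vv|VV
V/I-2 un ·: vv
V/II-1 aff I-1×I-2: Vv
V/II-2 aff ·: Vv|VV
V/III-1 ? II-1×II-2: vv|Vv|VV
⇒ V over [I-1,I-2,II-1,II-2,III-1]: 10 consistent
Z/I-1 un ·: zz
Z/I-2 aff ·: Zz|ZZ
Z/II-1 aff I-1×I-2: Zz
Z/II-2 aff ·: Zz|ZZ
Z/III-1 aff II-1×II-2: Zz|ZZ
⇒ Z over [I-1,I-2,II-1,II-2,III-1]: 8 consistent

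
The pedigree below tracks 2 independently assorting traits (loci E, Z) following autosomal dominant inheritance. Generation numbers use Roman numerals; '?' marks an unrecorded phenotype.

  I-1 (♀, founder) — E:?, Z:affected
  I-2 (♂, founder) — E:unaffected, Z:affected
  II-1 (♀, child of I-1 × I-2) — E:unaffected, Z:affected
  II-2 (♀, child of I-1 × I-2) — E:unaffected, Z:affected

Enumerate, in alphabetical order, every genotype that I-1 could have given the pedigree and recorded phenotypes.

I-1 ∈ {Ee ZZ, Ee Zz, ee ZZ, ee Zz}

E/I-1 ? ·: ee|Ee
E/I-2 un ·: ee
E/II-1 un I-1×I-2: ee
E/II-2 un I-1×I-2: ee
⇒ E over [I-1,I-2,II-1,II-2]: 2 consistent
Z/I-1 aff ·: Zz|ZZ
Z/I-2 aff ·: Zz|ZZ
Z/II-1 aff I-1×I-2: Zz|ZZ
Z/II-2 aff I-1×I-2: Zz|ZZ
⇒ Z over [I-1,I-2,II-1,II-2]: 13 consistent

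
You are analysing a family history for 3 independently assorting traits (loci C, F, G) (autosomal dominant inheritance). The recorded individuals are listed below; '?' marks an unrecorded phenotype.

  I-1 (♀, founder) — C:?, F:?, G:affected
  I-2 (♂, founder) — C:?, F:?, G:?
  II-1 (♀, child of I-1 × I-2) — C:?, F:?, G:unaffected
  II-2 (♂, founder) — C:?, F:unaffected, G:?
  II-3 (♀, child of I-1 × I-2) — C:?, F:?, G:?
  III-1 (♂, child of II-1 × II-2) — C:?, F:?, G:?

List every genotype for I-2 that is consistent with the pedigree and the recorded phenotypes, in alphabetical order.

C/I-1 ? ·: cc|Cc|CC
C/I-2 ? ·: cc|Cc|CC
C/II-1 ? I-1×I-2: cc|Cc|CC
C/II-2 ? ·: cc|Cc|CC
C/II-3 ? I-1×I-2: cc|Cc|CC
C/III-1 ? II-1×II-2: cc|Cc|CC
⇒ C over [I-1,I-2,II-1,II-2,II-3,III-1]: 155 consistent
F/I-1 ? ·: ff|Ff|FF
F/I-2 ? ·: ff|Ff|FF
F/II-1 ? I-1×I-2: ff|Ff|FF
F/II-2 un ·: ff
F/II-3 ? I-1×I-2: ff|Ff|FF
F/III-1 ? II-1×II-2: ff|Ff
⇒ F over [I-1,I-2,II-1,II-2,II-3,III-1]: 42 consistent
G/I-1 aff ·: Gg
G/I-2 ? ·: gg|Gg
G/II-1 un I-1×I-2: gg
G/II-2 ? ·: gg|Gg|GG
G/II-3 ? I-1×I-2: gg|Gg|GG
G/III-1 ? II-1×II-2: gg|Gg
⇒ G over [I-1,I-2,II-1,II-2,II-3,III-1]: 20 consistent

I-2 ∈ {CC FF Gg, CC FF gg, CC Ff Gg, CC Ff gg, CC ff Gg, CC ff gg, Cc FF Gg, Cc FF gg, Cc Ff Gg, Cc Ff gg, Cc ff Gg, Cc ff gg, cc FF Gg, cc FF gg, cc Ff Gg, cc Ff gg, cc ff Gg, cc ff gg}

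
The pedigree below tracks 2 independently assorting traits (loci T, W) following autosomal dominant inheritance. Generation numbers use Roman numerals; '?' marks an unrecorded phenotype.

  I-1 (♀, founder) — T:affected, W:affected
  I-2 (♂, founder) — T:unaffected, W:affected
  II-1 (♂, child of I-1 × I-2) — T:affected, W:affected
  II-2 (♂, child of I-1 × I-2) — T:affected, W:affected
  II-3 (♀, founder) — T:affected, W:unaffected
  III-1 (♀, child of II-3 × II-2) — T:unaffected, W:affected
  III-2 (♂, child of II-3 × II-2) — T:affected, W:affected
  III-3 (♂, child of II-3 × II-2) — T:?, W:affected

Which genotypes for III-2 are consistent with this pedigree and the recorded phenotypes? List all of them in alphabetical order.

III-2 ∈ {TT Ww, Tt Ww}

T/I-1 aff ·: Tt|TT
T/I-2 un ·: tt
T/II-1 aff I-1×I-2: Tt
T/II-2 aff I-1×I-2: Tt
T/II-3 aff ·: Tt
T/III-1 un II-3×II-2: tt
T/III-2 aff II-3×II-2: Tt|TT
T/III-3 ? II-3×II-2: tt|Tt|TT
⇒ T over [I-1,I-2,II-1,II-2,II-3,III-1,III-2,III-3]: 12 consistent
W/I-1 aff ·: Ww|WW
W/I-2 aff ·: Ww|WW
W/II-1 aff I-1×I-2: Ww|WW
W/II-2 aff I-1×I-2: Ww|WW
W/II-3 un ·: ww
W/III-1 aff II-3×II-2: Ww
W/III-2 aff II-3×II-2: Ww
W/III-3 aff II-3×II-2: Ww
⇒ W over [I-1,I-2,II-1,II-2,II-3,III-1,III-2,III-3]: 13 consistent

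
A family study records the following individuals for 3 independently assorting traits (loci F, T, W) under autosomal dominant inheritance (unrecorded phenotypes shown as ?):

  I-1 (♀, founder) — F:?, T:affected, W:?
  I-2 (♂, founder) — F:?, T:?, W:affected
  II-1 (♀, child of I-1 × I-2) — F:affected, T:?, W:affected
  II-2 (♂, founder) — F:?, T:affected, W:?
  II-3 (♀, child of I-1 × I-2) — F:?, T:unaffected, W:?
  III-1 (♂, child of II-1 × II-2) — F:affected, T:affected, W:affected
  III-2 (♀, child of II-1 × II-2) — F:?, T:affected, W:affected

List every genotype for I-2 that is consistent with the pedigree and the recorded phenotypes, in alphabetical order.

F/I-1 ? ·: ff|Ff|FF
F/I-2 ? ·: ff|Ff|FF
F/II-1 aff I-1×I-2: Ff|FF
F/II-2 ? ·: ff|Ff|FF
F/II-3 ? I-1×I-2: ff|Ff|FF
F/III-1 aff II-1×II-2: Ff|FF
F/III-2 ? II-1×II-2: ff|Ff|FF
⇒ F over [I-1,I-2,II-1,II-2,II-3,III-1,III-2]: 204 consistent
T/I-1 aff ·: Tt
T/I-2 ? ·: tt|Tt
T/II-1 ? I-1×I-2: tt|Tt|TT
T/II-2 aff ·: Tt|TT
T/II-3 un I-1×I-2: tt
T/III-1 aff II-1×II-2: Tt|TT
T/III-2 aff II-1×II-2: Tt|TT
⇒ T over [I-1,I-2,II-1,II-2,II-3,III-1,III-2]: 25 consistent
W/I-1 ? ·: ww|Ww|WW
W/I-2 aff ·: Ww|WW
W/II-1 aff I-1×I-2: Ww|WW
W/II-2 ? ·: ww|Ww|WW
W/II-3 ? I-1×I-2: ww|Ww|WW
W/III-1 aff II-1×II-2: Ww|WW
W/III-2 aff II-1×II-2: Ww|WW
⇒ W over [I-1,I-2,II-1,II-2,II-3,III-1,III-2]: 138 consistent

I-2 ∈ {FF Tt WW, FF Tt Ww, FF tt WW, FF tt Ww, Ff Tt WW, Ff Tt Ww, Ff tt WW, Ff tt Ww, ff Tt WW, ff Tt Ww, ff tt WW, ff tt Ww}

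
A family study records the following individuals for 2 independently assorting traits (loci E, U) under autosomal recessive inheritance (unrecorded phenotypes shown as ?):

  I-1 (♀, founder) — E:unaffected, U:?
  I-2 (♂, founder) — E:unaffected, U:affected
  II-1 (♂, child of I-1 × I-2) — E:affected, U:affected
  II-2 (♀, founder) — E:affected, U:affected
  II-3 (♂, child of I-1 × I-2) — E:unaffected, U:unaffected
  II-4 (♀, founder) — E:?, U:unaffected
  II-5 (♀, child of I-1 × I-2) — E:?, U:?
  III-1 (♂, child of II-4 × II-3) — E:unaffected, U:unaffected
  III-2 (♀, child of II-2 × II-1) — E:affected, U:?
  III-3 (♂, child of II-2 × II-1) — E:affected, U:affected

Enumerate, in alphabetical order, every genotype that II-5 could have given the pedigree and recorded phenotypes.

II-5 ∈ {EE Uu, EE uu, Ee Uu, Ee uu, ee Uu, ee uu}

E/I-1 un ·: Ee
E/I-2 un ·: Ee
E/II-1 aff I-1×I-2: ee
E/II-2 aff ·: ee
E/II-3 un I-1×I-2: EE|Ee
E/II-4 ? ·: EE|Ee|ee
E/II-5 ? I-1×I-2: EE|Ee|ee
E/III-1 un II-4×II-3: EE|Ee
E/III-2 aff II-2×II-1: ee
E/III-3 aff II-2×II-1: ee
⇒ E over [I-1,I-2,II-1,II-2,II-3,II-4,II-5,III-1,III-2,III-3]: 27 consistent
U/I-1 ? ·: Uu
U/I-2 aff ·: uu
U/II-1 aff I-1×I-2: uu
U/II-2 aff ·: uu
U/II-3 un I-1×I-2: Uu
U/II-4 un ·: UU|Uu
U/II-5 ? I-1×I-2: Uu|uu
U/III-1 un II-4×II-3: UU|Uu
U/III-2 ? II-2×II-1: uu
U/III-3 aff II-2×II-1: uu
⇒ U over [I-1,I-2,II-1,II-2,II-3,II-4,II-5,III-1,III-2,III-3]: 8 consistent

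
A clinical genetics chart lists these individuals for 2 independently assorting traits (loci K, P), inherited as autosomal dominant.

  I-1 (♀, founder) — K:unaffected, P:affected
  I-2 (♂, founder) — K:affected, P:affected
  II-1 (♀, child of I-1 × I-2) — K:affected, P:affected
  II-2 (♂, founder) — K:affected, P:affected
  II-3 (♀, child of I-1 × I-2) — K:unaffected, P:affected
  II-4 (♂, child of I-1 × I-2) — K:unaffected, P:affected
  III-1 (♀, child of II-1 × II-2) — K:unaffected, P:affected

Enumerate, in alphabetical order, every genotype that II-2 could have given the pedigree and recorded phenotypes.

II-2 ∈ {Kk PP, Kk Pp}

K/I-1 un ·: kk
K/I-2 aff ·: Kk
K/II-1 aff I-1×I-2: Kk
K/II-2 aff ·: Kk
K/II-3 un I-1×I-2: kk
K/II-4 un I-1×I-2: kk
K/III-1 un II-1×II-2: kk
⇒ K over [I-1,I-2,II-1,II-2,II-3,II-4,III-1]: 1 consistent
P/I-1 aff ·: Pp|PP
P/I-2 aff ·: Pp|PP
P/II-1 aff I-1×I-2: Pp|PP
P/II-2 aff ·: Pp|PP
P/II-3 aff I-1×I-2: Pp|PP
P/II-4 aff I-1×I-2: Pp|PP
P/III-1 aff II-1×II-2: Pp|PP
⇒ P over [I-1,I-2,II-1,II-2,II-3,II-4,III-1]: 87 consistent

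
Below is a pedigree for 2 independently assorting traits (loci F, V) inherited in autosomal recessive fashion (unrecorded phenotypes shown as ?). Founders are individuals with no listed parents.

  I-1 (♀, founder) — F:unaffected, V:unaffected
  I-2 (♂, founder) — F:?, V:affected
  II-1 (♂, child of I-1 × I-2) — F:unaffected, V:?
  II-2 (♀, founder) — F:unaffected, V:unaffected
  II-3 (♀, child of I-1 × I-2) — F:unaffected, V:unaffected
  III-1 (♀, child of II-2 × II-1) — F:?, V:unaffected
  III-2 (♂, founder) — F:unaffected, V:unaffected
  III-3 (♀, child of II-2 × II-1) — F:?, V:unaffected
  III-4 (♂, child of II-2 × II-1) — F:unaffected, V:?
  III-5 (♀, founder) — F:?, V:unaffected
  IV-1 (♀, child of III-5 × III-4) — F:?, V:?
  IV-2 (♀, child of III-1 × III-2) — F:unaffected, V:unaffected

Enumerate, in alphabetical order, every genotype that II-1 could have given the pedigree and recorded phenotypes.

II-1 ∈ {FF Vv, FF vv, Ff Vv, Ff vv}

F/I-1 un ·: FF|Ff
F/I-2 ? ·: FF|Ff|ff
F/II-1 un I-1×I-2: FF|Ff
F/II-2 un ·: FF|Ff
F/II-3 un I-1×I-2: FF|Ff
F/III-1 ? II-2×II-1: FF|Ff|ff
F/III-2 un ·: FF|Ff
F/III-3 ? II-2×II-1: FF|Ff|ff
F/III-4 un II-2×II-1: FF|Ff
F/III-5 ? ·: FF|Ff|ff
F/IV-1 ? III-5×III-4: FF|Ff|ff
F/IV-2 un III-1×III-2: FF|Ff
⇒ F over [I-1,I-2,II-1,II-2,II-3,III-1,III-2,III-3,III-4,III-5,IV-1,IV-2]: 4770 consistent
V/I-1 un ·: VV|Vv
V/I-2 aff ·: vv
V/II-1 ? I-1×I-2: Vv|vv
V/II-2 un ·: VV|Vv
V/II-3 un I-1×I-2: Vv
V/III-1 un II-2×II-1: VV|Vv
V/III-2 un ·: VV|Vv
V/III-3 un II-2×II-1: VV|Vv
V/III-4 ? II-2×II-1: VV|Vv|vv
V/III-5 un ·: VV|Vv
V/IV-1 ? III-5×III-4: VV|Vv|vv
V/IV-2 un III-1×III-2: VV|Vv
⇒ V over [I-1,I-2,II-1,II-2,II-3,III-1,III-2,III-3,III-4,III-5,IV-1,IV-2]: 584 consistent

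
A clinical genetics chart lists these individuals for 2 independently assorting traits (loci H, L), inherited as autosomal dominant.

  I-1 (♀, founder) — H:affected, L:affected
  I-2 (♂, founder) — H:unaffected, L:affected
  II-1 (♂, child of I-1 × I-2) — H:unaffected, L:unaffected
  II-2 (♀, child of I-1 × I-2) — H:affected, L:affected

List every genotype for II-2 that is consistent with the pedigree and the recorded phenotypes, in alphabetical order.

II-2 ∈ {Hh LL, Hh Ll}

H/I-1 aff ·: Hh
H/I-2 un ·: hh
H/II-1 un I-1×I-2: hh
H/II-2 aff I-1×I-2: Hh
⇒ H over [I-1,I-2,II-1,II-2]: 1 consistent
L/I-1 aff ·: Ll
L/I-2 aff ·: Ll
L/II-1 un I-1×I-2: ll
L/II-2 aff I-1×I-2: Ll|LL
⇒ L over [I-1,I-2,II-1,II-2]: 2 consistent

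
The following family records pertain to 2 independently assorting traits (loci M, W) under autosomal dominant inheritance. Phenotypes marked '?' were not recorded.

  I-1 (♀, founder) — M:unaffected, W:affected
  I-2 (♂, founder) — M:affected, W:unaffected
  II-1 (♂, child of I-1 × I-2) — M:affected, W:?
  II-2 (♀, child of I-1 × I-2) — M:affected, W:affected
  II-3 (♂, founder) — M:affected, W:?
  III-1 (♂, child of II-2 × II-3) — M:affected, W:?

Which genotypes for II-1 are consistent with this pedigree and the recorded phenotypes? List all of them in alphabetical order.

II-1 ∈ {Mm Ww, Mm ww}

M/I-1 un ·: mm
M/I-2 aff ·: Mm|MM
M/II-1 aff I-1×I-2: Mm
M/II-2 aff I-1×I-2: Mm
M/II-3 aff ·: Mm|MM
M/III-1 aff II-2×II-3: Mm|MM
⇒ M over [I-1,I-2,II-1,II-2,II-3,III-1]: 8 consistent
W/I-1 aff ·: Ww|WW
W/I-2 un ·: ww
W/II-1 ? I-1×I-2: ww|Ww
W/II-2 aff I-1×I-2: Ww
W/II-3 ? ·: ww|Ww|WW
W/III-1 ? II-2×II-3: ww|Ww|WW
⇒ W over [I-1,I-2,II-1,II-2,II-3,III-1]: 21 consistent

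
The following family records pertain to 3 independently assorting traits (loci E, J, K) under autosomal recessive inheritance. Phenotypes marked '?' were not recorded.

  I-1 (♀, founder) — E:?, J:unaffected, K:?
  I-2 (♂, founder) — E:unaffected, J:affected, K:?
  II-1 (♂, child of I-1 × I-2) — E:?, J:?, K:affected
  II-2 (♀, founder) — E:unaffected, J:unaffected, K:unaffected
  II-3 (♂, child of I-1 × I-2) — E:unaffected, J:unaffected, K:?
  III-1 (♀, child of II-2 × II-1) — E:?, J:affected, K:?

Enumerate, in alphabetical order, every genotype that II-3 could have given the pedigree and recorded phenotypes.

E/I-1 ? ·: EE|Ee|ee
E/I-2 un ·: EE|Ee
E/II-1 ? I-1×I-2: EE|Ee|ee
E/II-2 un ·: EE|Ee
E/II-3 un I-1×I-2: EE|Ee
E/III-1 ? II-2×II-1: EE|Ee|ee
⇒ E over [I-1,I-2,II-1,II-2,II-3,III-1]: 70 consistent
J/I-1 un ·: JJ|Jj
J/I-2 aff ·: jj
J/II-1 ? I-1×I-2: Jj|jj
J/II-2 un ·: Jj
J/II-3 un I-1×I-2: Jj
J/III-1 aff II-2×II-1: jj
⇒ J over [I-1,I-2,II-1,II-2,II-3,III-1]: 3 consistent
K/I-1 ? ·: Kk|kk
K/I-2 ? ·: Kk|kk
K/II-1 aff I-1×I-2: kk
K/II-2 un ·: KK|Kk
K/II-3 ? I-1×I-2: KK|Kk|kk
K/III-1 ? II-2×II-1: Kk|kk
⇒ K over [I-1,I-2,II-1,II-2,II-3,III-1]: 24 consistent

II-3 ∈ {EE Jj KK, EE Jj Kk, EE Jj kk, Ee Jj KK, Ee Jj Kk, Ee Jj kk}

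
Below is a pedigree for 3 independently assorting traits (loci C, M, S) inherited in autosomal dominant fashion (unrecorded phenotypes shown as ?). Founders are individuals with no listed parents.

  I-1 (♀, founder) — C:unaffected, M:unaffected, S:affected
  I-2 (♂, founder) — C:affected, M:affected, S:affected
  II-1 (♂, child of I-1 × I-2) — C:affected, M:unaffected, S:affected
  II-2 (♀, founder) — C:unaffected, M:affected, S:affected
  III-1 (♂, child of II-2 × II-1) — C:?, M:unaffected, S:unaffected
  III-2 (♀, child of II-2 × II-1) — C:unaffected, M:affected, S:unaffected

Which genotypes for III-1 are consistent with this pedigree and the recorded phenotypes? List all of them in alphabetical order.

III-1 ∈ {Cc mm ss, cc mm ss}

C/I-1 un ·: cc
C/I-2 aff ·: Cc|CC
C/II-1 aff I-1×I-2: Cc
C/II-2 un ·: cc
C/III-1 ? II-2×II-1: cc|Cc
C/III-2 un II-2×II-1: cc
⇒ C over [I-1,I-2,II-1,II-2,III-1,III-2]: 4 consistent
M/I-1 un ·: mm
M/I-2 aff ·: Mm
M/II-1 un I-1×I-2: mm
M/II-2 aff ·: Mm
M/III-1 un II-2×II-1: mm
M/III-2 aff II-2×II-1: Mm
⇒ M over [I-1,I-2,II-1,II-2,III-1,III-2]: 1 consistent
S/I-1 aff ·: Ss|SS
S/I-2 aff ·: Ss|SS
S/II-1 aff I-1×I-2: Ss
S/II-2 aff ·: Ss
S/III-1 un II-2×II-1: ss
S/III-2 un II-2×II-1: ss
⇒ S over [I-1,I-2,II-1,II-2,III-1,III-2]: 3 consistent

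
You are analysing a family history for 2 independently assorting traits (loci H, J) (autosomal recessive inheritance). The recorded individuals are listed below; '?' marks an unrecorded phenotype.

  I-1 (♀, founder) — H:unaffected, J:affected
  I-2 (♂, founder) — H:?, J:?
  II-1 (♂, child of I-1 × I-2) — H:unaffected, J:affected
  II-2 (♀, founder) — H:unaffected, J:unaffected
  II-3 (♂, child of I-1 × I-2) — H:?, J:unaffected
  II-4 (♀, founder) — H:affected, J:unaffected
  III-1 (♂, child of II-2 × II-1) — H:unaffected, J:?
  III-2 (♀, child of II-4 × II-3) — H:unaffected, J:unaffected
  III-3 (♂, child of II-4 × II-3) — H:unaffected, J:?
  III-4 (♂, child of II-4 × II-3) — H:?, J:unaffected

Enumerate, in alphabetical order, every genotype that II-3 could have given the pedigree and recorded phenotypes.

II-3 ∈ {HH Jj, Hh Jj}

H/I-1 un ·: HH|Hh
H/I-2 ? ·: HH|Hh|hh
H/II-1 un I-1×I-2: HH|Hh
H/II-2 un ·: HH|Hh
H/II-3 ? I-1×I-2: HH|Hh
H/II-4 aff ·: hh
H/III-1 un II-2×II-1: HH|Hh
H/III-2 un II-4×II-3: Hh
H/III-3 un II-4×II-3: Hh
H/III-4 ? II-4×II-3: Hh|hh
⇒ H over [I-1,I-2,II-1,II-2,II-3,II-4,III-1,III-2,III-3,III-4]: 82 consistent
J/I-1 aff ·: jj
J/I-2 ? ·: Jj
J/II-1 aff I-1×I-2: jj
J/II-2 un ·: JJ|Jj
J/II-3 un I-1×I-2: Jj
J/II-4 un ·: JJ|Jj
J/III-1 ? II-2×II-1: Jj|jj
J/III-2 un II-4×II-3: JJ|Jj
J/III-3 ? II-4×II-3: JJ|Jj|jj
J/III-4 un II-4×II-3: JJ|Jj
⇒ J over [I-1,I-2,II-1,II-2,II-3,II-4,III-1,III-2,III-3,III-4]: 60 consistent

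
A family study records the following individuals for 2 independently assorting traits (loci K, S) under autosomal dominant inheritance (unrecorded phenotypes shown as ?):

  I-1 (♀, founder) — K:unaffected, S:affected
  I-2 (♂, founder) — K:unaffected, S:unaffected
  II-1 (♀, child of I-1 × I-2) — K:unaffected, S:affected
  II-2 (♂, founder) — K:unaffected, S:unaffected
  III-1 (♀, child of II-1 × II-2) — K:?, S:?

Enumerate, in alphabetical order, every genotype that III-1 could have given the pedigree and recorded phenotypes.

K/I-1 un ·: kk
K/I-2 un ·: kk
K/II-1 un I-1×I-2: kk
K/II-2 un ·: kk
K/III-1 ? II-1×II-2: kk
⇒ K over [I-1,I-2,II-1,II-2,III-1]: 1 consistent
S/I-1 aff ·: Ss|SS
S/I-2 un ·: ss
S/II-1 aff I-1×I-2: Ss
S/II-2 un ·: ss
S/III-1 ? II-1×II-2: ss|Ss
⇒ S over [I-1,I-2,II-1,II-2,III-1]: 4 consistent

III-1 ∈ {kk Ss, kk ss}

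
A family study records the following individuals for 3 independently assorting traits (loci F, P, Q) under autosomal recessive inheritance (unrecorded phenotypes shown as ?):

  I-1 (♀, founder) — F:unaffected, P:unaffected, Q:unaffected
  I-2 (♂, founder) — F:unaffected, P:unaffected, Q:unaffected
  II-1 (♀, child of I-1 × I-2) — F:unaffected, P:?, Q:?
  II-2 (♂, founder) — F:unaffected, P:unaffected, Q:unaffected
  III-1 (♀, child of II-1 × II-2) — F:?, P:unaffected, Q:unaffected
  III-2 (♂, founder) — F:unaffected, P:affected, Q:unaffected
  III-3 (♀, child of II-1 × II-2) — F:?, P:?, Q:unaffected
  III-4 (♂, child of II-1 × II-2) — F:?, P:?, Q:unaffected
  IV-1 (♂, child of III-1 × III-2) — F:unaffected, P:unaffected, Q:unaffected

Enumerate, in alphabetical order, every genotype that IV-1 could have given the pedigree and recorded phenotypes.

IV-1 ∈ {FF Pp QQ, FF Pp Qq, Ff Pp QQ, Ff Pp Qq}

F/I-1 un ·: FF|Ff
F/I-2 un ·: FF|Ff
F/II-1 un I-1×I-2: FF|Ff
F/II-2 un ·: FF|Ff
F/III-1 ? II-1×II-2: FF|Ff|ff
F/III-2 un ·: FF|Ff
F/III-3 ? II-1×II-2: FF|Ff|ff
F/III-4 ? II-1×II-2: FF|Ff|ff
F/IV-1 un III-1×III-2: FF|Ff
⇒ F over [I-1,I-2,II-1,II-2,III-1,III-2,III-3,III-4,IV-1]: 451 consistent
P/I-1 un ·: PP|Pp
P/I-2 un ·: PP|Pp
P/II-1 ? I-1×I-2: PP|Pp|pp
P/II-2 un ·: PP|Pp
P/III-1 un II-1×II-2: PP|Pp
P/III-2 aff ·: pp
P/III-3 ? II-1×II-2: PP|Pp|pp
P/III-4 ? II-1×II-2: PP|Pp|pp
P/IV-1 un III-1×III-2: Pp
⇒ P over [I-1,I-2,II-1,II-2,III-1,III-2,III-3,III-4,IV-1]: 119 consistent
Q/I-1 un ·: QQ|Qq
Q/I-2 un ·: QQ|Qq
Q/II-1 ? I-1×I-2: QQ|Qq|qq
Q/II-2 un ·: QQ|Qq
Q/III-1 un II-1×II-2: QQ|Qq
Q/III-2 un ·: QQ|Qq
Q/III-3 un II-1×II-2: QQ|Qq
Q/III-4 un II-1×II-2: QQ|Qq
Q/IV-1 un III-1×III-2: QQ|Qq
⇒ Q over [I-1,I-2,II-1,II-2,III-1,III-2,III-3,III-4,IV-1]: 300 consistent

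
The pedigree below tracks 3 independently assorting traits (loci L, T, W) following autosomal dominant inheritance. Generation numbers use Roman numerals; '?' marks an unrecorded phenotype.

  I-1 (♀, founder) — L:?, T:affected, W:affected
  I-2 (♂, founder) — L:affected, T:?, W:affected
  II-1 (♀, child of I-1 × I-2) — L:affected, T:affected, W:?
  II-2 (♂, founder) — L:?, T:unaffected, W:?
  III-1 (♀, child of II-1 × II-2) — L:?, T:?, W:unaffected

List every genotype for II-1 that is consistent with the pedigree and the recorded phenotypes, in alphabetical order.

II-1 ∈ {LL TT Ww, LL TT ww, LL Tt Ww, LL Tt ww, Ll TT Ww, Ll TT ww, Ll Tt Ww, Ll Tt ww}

L/I-1 ? ·: ll|Ll|LL
L/I-2 aff ·: Ll|LL
L/II-1 aff I-1×I-2: Ll|LL
L/II-2 ? ·: ll|Ll|LL
L/III-1 ? II-1×II-2: ll|Ll|LL
⇒ L over [I-1,I-2,II-1,II-2,III-1]: 51 consistent
T/I-1 aff ·: Tt|TT
T/I-2 ? ·: tt|Tt|TT
T/II-1 aff I-1×I-2: Tt|TT
T/II-2 un ·: tt
T/III-1 ? II-1×II-2: tt|Tt
⇒ T over [I-1,I-2,II-1,II-2,III-1]: 14 consistent
W/I-1 aff ·: Ww|WW
W/I-2 aff ·: Ww|WW
W/II-1 ? I-1×I-2: ww|Ww
W/II-2 ? ·: ww|Ww
W/III-1 un II-1×II-2: ww
⇒ W over [I-1,I-2,II-1,II-2,III-1]: 8 consistent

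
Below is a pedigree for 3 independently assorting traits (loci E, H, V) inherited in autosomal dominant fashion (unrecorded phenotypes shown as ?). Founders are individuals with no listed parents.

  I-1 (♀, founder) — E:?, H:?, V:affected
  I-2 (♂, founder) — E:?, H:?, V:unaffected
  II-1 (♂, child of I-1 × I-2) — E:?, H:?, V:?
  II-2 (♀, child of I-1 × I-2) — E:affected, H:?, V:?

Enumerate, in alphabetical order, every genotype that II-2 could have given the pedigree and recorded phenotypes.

E/I-1 ? ·: ee|Ee|EE
E/I-2 ? ·: ee|Ee|EE
E/II-1 ? I-1×I-2: ee|Ee|EE
E/II-2 aff I-1×I-2: Ee|EE
⇒ E over [I-1,I-2,II-1,II-2]: 21 consistent
H/I-1 ? ·: hh|Hh|HH
H/I-2 ? ·: hh|Hh|HH
H/II-1 ? I-1×I-2: hh|Hh|HH
H/II-2 ? I-1×I-2: hh|Hh|HH
⇒ H over [I-1,I-2,II-1,II-2]: 29 consistent
V/I-1 aff ·: Vv|VV
V/I-2 un ·: vv
V/II-1 ? I-1×I-2: vv|Vv
V/II-2 ? I-1×I-2: vv|Vv
⇒ V over [I-1,I-2,II-1,II-2]: 5 consistent

II-2 ∈ {EE HH Vv, EE HH vv, EE Hh Vv, EE Hh vv, EE hh Vv, EE hh vv, Ee HH Vv, Ee HH vv, Ee Hh Vv, Ee Hh vv, Ee hh Vv, Ee hh vv}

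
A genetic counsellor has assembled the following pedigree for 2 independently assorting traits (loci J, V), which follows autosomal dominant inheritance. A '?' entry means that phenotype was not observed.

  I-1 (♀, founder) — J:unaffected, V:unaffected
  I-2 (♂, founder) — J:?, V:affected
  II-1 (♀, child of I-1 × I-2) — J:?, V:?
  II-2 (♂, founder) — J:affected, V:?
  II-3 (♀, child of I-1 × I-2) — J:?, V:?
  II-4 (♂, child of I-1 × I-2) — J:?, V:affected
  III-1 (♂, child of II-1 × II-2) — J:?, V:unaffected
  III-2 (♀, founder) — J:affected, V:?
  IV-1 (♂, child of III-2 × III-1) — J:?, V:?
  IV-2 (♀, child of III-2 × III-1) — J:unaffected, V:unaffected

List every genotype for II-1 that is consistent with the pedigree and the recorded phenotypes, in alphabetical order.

J/I-1 un ·: jj
J/I-2 ? ·: jj|Jj|JJ
J/II-1 ? I-1×I-2: jj|Jj
J/II-2 aff ·: Jj|JJ
J/II-3 ? I-1×I-2: jj|Jj
J/II-4 ? I-1×I-2: jj|Jj
J/III-1 ? II-1×II-2: jj|Jj
J/III-2 aff ·: Jj
J/IV-1 ? III-2×III-1: jj|Jj|JJ
J/IV-2 un III-2×III-1: jj
⇒ J over [I-1,I-2,II-1,II-2,II-3,II-4,III-1,III-2,IV-1,IV-2]: 80 consistent
V/I-1 un ·: vv
V/I-2 aff ·: Vv|VV
V/II-1 ? I-1×I-2: vv|Vv
V/II-2 ? ·: vv|Vv
V/II-3 ? I-1×I-2: vv|Vv
V/II-4 aff I-1×I-2: Vv
V/III-1 un II-1×II-2: vv
V/III-2 ? ·: vv|Vv
V/IV-1 ? III-2×III-1: vv|Vv
V/IV-2 un III-2×III-1: vv
⇒ V over [I-1,I-2,II-1,II-2,II-3,II-4,III-1,III-2,IV-1,IV-2]: 30 consistent

II-1 ∈ {Jj Vv, Jj vv, jj Vv, jj vv}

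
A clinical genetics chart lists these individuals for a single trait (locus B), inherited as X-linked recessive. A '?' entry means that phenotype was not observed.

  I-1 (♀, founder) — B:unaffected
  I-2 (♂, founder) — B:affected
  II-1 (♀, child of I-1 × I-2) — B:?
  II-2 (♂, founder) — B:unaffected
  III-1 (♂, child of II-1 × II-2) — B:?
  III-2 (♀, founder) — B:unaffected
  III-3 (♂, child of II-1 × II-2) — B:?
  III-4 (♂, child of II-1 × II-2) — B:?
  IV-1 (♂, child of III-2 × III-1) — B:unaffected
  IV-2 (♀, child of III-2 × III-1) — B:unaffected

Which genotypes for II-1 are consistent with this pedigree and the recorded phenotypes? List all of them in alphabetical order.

II-1 ∈ {X^BX^b, X^bX^b}

B/I-1 un ·: X^BX^B|X^BX^b
B/I-2 aff ·: X^bY
B/II-1 ? I-1×I-2: X^BX^b|X^bX^b
B/II-2 un ·: X^BY
B/III-1 ? II-1×II-2: X^BY|X^bY
B/III-2 un ·: X^BX^B|X^BX^b
B/III-3 ? II-1×II-2: X^BY|X^bY
B/III-4 ? II-1×II-2: X^BY|X^bY
B/IV-1 un III-2×III-1: X^BY
B/IV-2 un III-2×III-1: X^BX^B|X^BX^b
⇒ B over [I-1,I-2,II-1,II-2,III-1,III-2,III-3,III-4,IV-1,IV-2]: 42 consistent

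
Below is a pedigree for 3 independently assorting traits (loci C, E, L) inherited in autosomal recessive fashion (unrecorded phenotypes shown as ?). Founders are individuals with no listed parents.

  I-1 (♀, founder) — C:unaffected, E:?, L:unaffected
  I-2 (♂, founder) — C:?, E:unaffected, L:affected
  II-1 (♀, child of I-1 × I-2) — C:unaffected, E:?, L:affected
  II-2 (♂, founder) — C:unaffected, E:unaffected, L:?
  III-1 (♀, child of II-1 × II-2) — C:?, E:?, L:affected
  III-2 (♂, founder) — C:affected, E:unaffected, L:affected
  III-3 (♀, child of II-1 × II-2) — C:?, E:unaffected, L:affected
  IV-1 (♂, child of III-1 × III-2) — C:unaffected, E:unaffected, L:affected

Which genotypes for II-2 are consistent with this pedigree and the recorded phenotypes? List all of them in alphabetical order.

C/I-1 un ·: CC|Cc
C/I-2 ? ·: CC|Cc|cc
C/II-1 un I-1×I-2: CC|Cc
C/II-2 un ·: CC|Cc
C/III-1 ? II-1×II-2: CC|Cc
C/III-2 aff ·: cc
C/III-3 ? II-1×II-2: CC|Cc|cc
C/IV-1 un III-1×III-2: Cc
⇒ C over [I-1,I-2,II-1,II-2,III-1,III-2,III-3,IV-1]: 70 consistent
E/I-1 ? ·: EE|Ee|ee
E/I-2 un ·: EE|Ee
E/II-1 ? I-1×I-2: EE|Ee|ee
E/II-2 un ·: EE|Ee
E/III-1 ? II-1×II-2: EE|Ee|ee
E/III-2 un ·: EE|Ee
E/III-3 un II-1×II-2: EE|Ee
E/IV-1 un III-1×III-2: EE|Ee
⇒ E over [I-1,I-2,II-1,II-2,III-1,III-2,III-3,IV-1]: 248 consistent
L/I-1 un ·: Ll
L/I-2 aff ·: ll
L/II-1 aff I-1×I-2: ll
L/II-2 ? ·: Ll|ll
L/III-1 aff II-1×II-2: ll
L/III-2 aff ·: ll
L/III-3 aff II-1×II-2: ll
L/IV-1 aff III-1×III-2: ll
⇒ L over [I-1,I-2,II-1,II-2,III-1,III-2,III-3,IV-1]: 2 consistent

II-2 ∈ {CC EE Ll, CC EE ll, CC Ee Ll, CC Ee ll, Cc EE Ll, Cc EE ll, Cc Ee Ll, Cc Ee ll}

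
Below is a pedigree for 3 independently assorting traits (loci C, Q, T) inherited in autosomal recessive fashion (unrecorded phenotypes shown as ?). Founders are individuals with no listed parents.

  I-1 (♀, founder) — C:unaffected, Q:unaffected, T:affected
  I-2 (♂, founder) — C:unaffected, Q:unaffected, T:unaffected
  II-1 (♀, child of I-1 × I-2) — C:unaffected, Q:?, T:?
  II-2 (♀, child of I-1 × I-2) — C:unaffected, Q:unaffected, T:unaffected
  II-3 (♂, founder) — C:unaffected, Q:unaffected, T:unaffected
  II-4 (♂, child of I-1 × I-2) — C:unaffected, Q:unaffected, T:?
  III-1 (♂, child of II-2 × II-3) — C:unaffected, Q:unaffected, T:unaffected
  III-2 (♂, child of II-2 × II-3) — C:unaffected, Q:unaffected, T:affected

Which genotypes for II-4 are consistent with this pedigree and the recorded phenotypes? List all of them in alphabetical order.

C/I-1 un ·: CC|Cc
C/I-2 un ·: CC|Cc
C/II-1 un I-1×I-2: CC|Cc
C/II-2 un I-1×I-2: CC|Cc
C/II-3 un ·: CC|Cc
C/II-4 un I-1×I-2: CC|Cc
C/III-1 un II-2×II-3: CC|Cc
C/III-2 un II-2×II-3: CC|Cc
⇒ C over [I-1,I-2,II-1,II-2,II-3,II-4,III-1,III-2]: 161 consistent
Q/I-1 un ·: QQ|Qq
Q/I-2 un ·: QQ|Qq
Q/II-1 ? I-1×I-2: QQ|Qq|qq
Q/II-2 un I-1×I-2: QQ|Qq
Q/II-3 un ·: QQ|Qq
Q/II-4 un I-1×I-2: QQ|Qq
Q/III-1 un II-2×II-3: QQ|Qq
Q/III-2 un II-2×II-3: QQ|Qq
⇒ Q over [I-1,I-2,II-1,II-2,II-3,II-4,III-1,III-2]: 187 consistent
T/I-1 aff ·: tt
T/I-2 un ·: TT|Tt
T/II-1 ? I-1×I-2: Tt|tt
T/II-2 un I-1×I-2: Tt
T/II-3 un ·: Tt
T/II-4 ? I-1×I-2: Tt|tt
T/III-1 un II-2×II-3: TT|Tt
T/III-2 aff II-2×II-3: tt
⇒ T over [I-1,I-2,II-1,II-2,II-3,II-4,III-1,III-2]: 10 consistent

II-4 ∈ {CC QQ Tt, CC QQ tt, CC Qq Tt, CC Qq tt, Cc QQ Tt, Cc QQ tt, Cc Qq Tt, Cc Qq tt}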